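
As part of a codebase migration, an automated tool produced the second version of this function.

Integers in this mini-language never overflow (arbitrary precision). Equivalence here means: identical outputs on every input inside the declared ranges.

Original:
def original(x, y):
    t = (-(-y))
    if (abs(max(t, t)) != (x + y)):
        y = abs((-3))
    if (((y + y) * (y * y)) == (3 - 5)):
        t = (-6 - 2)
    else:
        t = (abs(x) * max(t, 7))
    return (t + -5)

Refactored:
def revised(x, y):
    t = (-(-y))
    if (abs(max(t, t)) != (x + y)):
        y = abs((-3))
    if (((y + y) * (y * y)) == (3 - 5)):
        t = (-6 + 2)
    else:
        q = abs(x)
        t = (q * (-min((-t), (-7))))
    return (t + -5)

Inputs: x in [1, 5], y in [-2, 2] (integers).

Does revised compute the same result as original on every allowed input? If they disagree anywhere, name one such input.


At x=2, y=-1: original gives -13, revised gives -9.
verdict: not equivalent; witness: x=2, y=-1


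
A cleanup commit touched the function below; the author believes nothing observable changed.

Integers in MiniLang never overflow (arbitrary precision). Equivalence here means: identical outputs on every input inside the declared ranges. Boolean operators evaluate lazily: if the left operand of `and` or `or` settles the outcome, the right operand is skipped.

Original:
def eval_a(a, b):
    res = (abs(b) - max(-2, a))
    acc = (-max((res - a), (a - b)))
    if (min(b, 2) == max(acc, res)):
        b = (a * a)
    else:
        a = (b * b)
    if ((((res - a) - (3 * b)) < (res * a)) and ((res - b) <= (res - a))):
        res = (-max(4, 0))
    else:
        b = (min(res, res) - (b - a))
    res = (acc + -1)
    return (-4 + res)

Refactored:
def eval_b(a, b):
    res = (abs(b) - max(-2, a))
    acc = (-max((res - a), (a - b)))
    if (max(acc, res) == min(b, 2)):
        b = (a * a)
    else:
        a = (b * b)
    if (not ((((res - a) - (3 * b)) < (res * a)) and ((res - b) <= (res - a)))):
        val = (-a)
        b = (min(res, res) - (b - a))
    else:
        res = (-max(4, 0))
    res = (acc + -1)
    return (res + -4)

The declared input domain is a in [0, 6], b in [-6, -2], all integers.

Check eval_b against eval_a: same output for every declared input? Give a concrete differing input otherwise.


Comparing the listings, the differences include: local variable names differ; also statement counts differ; also boolean connective usage differs.
As a probe, take a=0, b=-4: eval_a runs res := 4 | acc := -4 | (min(b, 2) == max(acc, res)): false | a := 16 | ((((res - a) - (3 * b)) < (res * a)) and ((res - b) <= (res - a))): false | b := 24 | res := -5 | result -9; eval_b runs res := 4 | acc := -4 | (max(acc, res) == min(b, 2)): false | a := 16 | (not ((((res - a) - (3 * b)) < (res * a)) and ((res - b) <= (res - a)))): true | val := -16 | b := 24 | res := -5 | result -9; both end at -9.
Checked all 35 inputs in the declared domain: the outputs agree on every one.
verdict: equivalent


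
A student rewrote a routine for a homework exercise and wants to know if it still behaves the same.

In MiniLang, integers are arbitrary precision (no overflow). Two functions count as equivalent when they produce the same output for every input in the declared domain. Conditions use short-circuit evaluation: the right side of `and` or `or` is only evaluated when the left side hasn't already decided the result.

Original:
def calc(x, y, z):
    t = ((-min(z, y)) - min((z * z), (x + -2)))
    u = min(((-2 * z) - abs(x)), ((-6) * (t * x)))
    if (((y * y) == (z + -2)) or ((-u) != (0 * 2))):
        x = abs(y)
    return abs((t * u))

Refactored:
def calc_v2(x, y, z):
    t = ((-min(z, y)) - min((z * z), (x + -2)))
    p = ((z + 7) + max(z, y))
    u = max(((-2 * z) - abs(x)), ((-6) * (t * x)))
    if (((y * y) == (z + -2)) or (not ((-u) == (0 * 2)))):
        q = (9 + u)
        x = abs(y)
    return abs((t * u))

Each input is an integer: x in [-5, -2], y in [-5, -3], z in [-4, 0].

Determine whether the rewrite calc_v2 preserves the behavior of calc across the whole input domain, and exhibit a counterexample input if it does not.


Consider the input x=-5, y=-5, z=-4.
calc: t becomes 12; next u becomes 3; next (((y * y) == (z + -2)) or ((-u) != (0 * 2))) evaluates to true; next x becomes 5; next final value 36
calc_v2: t becomes 12; next p becomes -1; next u becomes 360; next (((y * y) == (z + -2)) or (not ((-u) == (0 * 2)))) evaluates to true; next q becomes 369; next x becomes 5; next final value 4320
36 and 4320 differ, so these are not the same function on this domain.
verdict: not equivalent; witness: x=-5, y=-5, z=-4


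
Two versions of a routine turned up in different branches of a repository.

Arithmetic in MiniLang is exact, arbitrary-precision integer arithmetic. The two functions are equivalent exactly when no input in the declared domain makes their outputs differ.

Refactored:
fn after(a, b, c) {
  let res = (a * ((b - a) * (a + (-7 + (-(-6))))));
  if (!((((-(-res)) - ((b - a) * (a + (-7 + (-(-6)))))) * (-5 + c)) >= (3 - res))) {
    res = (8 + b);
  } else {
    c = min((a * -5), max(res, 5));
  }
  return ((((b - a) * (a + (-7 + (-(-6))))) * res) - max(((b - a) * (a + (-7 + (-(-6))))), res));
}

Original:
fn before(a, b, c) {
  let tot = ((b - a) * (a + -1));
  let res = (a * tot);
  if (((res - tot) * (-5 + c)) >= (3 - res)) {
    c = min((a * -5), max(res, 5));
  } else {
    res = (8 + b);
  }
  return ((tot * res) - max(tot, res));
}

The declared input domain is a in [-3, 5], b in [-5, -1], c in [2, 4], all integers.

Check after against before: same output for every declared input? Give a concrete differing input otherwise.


Comparing the listings, the differences include: statement counts differ, plus constant usage differs, plus local variable names differ, plus boolean connective usage differs, plus arithmetic usage differs.
Tracing a=0, b=-1, c=2: before: tot=1, then res=0, then (((res - tot) * (-5 + c)) >= (3 - res)) is true, then c=0, then returns -1 | after: res=0, then (!((((-(-res)) - ((b - a) * (a + (-7 + (-(-6)))))) * (-5 + c)) >= (3 - res))) is false, then c=0, then returns -1 — matching result -1.
Sweeping the whole domain (135 inputs) finds no disagreement.
verdict: equivalent


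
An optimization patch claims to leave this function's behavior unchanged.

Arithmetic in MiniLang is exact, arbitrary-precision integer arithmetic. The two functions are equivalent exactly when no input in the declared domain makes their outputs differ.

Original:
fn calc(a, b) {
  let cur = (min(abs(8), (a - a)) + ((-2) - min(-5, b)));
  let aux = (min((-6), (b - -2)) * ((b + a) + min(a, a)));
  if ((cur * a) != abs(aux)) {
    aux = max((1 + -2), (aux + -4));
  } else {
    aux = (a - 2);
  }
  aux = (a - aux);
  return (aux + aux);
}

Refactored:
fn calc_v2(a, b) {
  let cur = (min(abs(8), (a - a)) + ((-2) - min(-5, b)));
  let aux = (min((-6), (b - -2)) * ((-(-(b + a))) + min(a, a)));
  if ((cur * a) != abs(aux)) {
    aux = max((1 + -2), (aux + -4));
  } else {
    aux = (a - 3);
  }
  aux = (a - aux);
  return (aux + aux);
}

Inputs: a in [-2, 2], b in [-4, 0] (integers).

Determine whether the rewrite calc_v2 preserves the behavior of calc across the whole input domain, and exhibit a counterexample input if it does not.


There is a counterexample at a=0, b=0: 4 on one side, 6 on the other.
calc: cur := 3 | aux := 0 | ((cur * a) != abs(aux)): false | aux := -2 | aux := 2 | result 4
calc_v2: cur := 3 | aux := 0 | ((cur * a) != abs(aux)): false | aux := -3 | aux := 3 | result 6
verdict: not equivalent; witness: a=0, b=0


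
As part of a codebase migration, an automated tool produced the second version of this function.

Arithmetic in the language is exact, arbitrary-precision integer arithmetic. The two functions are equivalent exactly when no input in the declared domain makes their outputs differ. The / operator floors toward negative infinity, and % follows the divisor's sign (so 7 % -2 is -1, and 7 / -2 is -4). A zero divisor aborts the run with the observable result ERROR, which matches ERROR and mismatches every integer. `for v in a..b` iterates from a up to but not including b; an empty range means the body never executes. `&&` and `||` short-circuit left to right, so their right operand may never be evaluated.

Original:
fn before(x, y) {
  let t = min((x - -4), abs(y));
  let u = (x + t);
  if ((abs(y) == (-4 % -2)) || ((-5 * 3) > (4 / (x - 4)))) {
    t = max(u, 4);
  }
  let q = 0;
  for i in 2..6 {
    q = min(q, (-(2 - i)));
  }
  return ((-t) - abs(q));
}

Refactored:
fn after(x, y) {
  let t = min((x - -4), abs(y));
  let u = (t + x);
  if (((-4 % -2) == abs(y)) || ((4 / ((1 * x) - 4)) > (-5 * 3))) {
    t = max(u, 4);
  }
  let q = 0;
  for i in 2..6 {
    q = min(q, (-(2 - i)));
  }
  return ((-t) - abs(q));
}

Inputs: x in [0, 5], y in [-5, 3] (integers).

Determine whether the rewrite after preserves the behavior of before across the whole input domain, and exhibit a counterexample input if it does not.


Consider the input x=0, y=-3.
before: t := 3 | u := 3 | ((abs(y) == (-4 % -2)) || ((-5 * 3) > (4 / (x - 4)))): false | q := 0 | iter i=2: | q := 0 | iter i=3: | q := 0 | iter i=4: | q := 0 | iter i=5: | q := 0 | result -3
after: t := 3 | u := 3 | (((-4 % -2) == abs(y)) || ((4 / ((1 * x) - 4)) > (-5 * 3))): true | t := 4 | q := 0 | iter i=2: | q := 0 | iter i=3: | q := 0 | iter i=4: | q := 0 | iter i=5: | q := 0 | result -4
-3 != -4, so the rewrite changes behavior.
verdict: not equivalent; witness: x=0, y=-3


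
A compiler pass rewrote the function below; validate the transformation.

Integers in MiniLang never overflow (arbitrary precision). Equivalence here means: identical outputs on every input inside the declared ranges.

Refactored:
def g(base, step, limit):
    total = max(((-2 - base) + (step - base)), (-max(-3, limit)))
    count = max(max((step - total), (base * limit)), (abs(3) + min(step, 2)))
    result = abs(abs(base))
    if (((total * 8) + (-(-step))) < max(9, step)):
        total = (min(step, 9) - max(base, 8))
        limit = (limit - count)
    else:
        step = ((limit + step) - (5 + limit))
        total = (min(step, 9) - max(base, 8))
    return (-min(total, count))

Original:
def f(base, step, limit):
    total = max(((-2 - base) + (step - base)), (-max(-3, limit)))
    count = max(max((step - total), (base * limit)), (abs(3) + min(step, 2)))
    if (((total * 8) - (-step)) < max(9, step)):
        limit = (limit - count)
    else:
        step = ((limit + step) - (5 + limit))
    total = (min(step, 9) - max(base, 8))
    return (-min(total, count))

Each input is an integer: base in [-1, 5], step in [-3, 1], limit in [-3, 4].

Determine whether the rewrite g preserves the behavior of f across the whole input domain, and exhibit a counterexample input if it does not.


Reading the diff, among the changes: statement counts differ, plus constant usage differs, plus arithmetic usage differs, plus min/max/abs usage differs, plus local variable names differ.
As a probe, take base=1, step=1, limit=2: f runs total = -2; count = 4; (((total * 8) - (-step)) < max(9, step)) -> true; limit = -2; total = -7; return 7; g runs total = -2; count = 4; result = 1; (((total * 8) + (-(-step))) < max(9, step)) -> true; total = -7; limit = -2; return 7; both end at 7.
Checked all 280 inputs in the declared domain: the outputs agree on every one.
verdict: equivalent


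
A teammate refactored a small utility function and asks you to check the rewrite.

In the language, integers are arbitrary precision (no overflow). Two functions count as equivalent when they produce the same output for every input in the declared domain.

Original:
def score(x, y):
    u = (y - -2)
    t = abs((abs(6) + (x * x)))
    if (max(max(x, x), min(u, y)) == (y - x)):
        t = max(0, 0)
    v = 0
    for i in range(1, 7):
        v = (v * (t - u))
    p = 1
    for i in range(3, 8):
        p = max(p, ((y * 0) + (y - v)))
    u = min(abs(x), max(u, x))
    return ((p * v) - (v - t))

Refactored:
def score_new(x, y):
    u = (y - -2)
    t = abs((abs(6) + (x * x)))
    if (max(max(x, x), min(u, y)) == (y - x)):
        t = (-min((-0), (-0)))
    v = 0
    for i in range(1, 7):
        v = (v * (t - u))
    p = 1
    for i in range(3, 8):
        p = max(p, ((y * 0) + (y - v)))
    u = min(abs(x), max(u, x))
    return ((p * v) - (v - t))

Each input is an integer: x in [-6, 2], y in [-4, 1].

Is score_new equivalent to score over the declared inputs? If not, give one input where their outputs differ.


This is a faithful refactor — min/max/abs usage differs, but the computed results match everywhere.
Tracing x=1, y=-1: score: u := 1 | t := 7 | (max(max(x, x), min(u, y)) == (y - x)): false | v := 0 | iter i=1: | v := 0 | iter i=2: | v := 0 | iter i=3: | v := 0 | iter i=4: | v := 0 | iter i=5: | v := 0 | iter i=6: | v := 0 | p := 1 | iter i=3: | p := 1 | iter i=4: | p := 1 | iter i=5: | p := 1 | iter i=6: | p := 1 | iter i=7: | p := 1 | u := 1 | result 7 | score_new: u := 1 | t := 7 | (max(max(x, x), min(u, y)) == (y - x)): false | v := 0 | iter i=1: | v := 0 | iter i=2: | v := 0 | iter i=3: | v := 0 | iter i=4: | v := 0 | iter i=5: | v := 0 | iter i=6: | v := 0 | p := 1 | iter i=3: | p := 1 | iter i=4: | p := 1 | iter i=5: | p := 1 | iter i=6: | p := 1 | iter i=7: | p := 1 | u := 1 | result 7 — matching result 7.
Sweeping the whole domain (54 inputs) finds no disagreement.
verdict: equivalent


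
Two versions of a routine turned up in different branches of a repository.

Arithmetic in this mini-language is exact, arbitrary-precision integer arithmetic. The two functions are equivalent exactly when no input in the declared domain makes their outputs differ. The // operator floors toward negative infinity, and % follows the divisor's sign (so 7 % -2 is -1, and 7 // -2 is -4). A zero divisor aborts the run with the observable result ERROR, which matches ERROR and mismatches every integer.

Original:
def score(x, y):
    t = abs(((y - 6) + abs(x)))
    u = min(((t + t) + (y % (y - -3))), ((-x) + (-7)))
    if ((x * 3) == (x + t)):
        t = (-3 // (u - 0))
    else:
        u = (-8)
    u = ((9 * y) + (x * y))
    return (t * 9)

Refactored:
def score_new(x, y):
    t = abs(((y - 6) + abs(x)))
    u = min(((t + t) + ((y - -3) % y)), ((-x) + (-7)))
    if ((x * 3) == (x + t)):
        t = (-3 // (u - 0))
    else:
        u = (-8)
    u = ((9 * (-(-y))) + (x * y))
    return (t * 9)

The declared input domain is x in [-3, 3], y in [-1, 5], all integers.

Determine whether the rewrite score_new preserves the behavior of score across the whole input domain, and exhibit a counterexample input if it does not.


Run the pair on x=-3, y=0.
score: t becomes 3; next u becomes -4; next ((x * 3) == (x + t)) evaluates to false; next u becomes -8; next u becomes 0; next final value 27
score_new: t becomes 3; next hits division by zero so the output is ERROR
27 != ERROR, so the rewrite changes behavior.
verdict: not equivalent; witness: x=-3, y=0


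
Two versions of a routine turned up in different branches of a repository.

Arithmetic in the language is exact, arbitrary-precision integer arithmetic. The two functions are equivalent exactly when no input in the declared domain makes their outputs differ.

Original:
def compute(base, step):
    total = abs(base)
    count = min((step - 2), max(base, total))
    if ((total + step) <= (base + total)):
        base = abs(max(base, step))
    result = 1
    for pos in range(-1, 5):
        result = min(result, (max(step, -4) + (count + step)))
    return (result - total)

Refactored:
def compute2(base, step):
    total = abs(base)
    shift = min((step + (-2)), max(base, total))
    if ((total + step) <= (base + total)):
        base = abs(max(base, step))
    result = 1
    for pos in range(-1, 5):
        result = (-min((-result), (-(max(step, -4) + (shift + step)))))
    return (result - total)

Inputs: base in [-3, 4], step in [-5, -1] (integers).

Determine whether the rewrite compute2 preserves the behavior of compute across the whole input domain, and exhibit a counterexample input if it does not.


Input base=-3, step=-5: -19 from compute versus -2 from compute2.
verdict: not equivalent; witness: base=-3, step=-5


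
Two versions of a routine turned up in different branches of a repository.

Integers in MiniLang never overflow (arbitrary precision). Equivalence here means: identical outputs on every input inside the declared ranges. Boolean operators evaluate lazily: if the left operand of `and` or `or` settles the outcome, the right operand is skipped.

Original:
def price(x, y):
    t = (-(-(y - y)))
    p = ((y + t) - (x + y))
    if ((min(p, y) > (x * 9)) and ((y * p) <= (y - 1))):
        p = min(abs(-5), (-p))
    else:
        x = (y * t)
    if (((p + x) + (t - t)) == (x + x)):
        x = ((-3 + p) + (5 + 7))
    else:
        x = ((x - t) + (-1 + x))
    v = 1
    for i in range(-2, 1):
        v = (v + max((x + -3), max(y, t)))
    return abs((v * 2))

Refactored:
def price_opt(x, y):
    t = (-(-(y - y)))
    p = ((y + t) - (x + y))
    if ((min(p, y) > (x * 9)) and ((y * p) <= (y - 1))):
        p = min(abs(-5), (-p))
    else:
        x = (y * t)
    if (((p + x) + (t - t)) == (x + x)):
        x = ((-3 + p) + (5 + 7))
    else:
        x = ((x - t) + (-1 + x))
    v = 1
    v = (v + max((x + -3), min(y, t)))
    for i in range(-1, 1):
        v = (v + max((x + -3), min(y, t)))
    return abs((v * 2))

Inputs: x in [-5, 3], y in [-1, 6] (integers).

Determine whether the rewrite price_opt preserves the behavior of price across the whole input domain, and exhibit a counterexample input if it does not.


x=-5, y=1 yields 8 from price but 2 from price_opt.
verdict: not equivalent; witness: x=-5, y=1


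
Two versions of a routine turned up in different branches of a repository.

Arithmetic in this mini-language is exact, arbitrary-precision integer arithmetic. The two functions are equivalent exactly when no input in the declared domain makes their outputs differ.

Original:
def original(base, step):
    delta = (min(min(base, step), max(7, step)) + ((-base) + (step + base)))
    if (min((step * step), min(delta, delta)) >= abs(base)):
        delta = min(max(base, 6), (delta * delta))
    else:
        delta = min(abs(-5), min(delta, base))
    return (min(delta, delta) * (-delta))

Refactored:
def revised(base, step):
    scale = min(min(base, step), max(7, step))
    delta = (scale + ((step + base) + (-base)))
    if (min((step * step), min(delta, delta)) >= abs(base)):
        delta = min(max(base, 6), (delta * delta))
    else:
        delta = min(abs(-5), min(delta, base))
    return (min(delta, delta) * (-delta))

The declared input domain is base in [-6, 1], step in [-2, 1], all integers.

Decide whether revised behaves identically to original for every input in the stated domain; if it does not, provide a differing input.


This is a faithful refactor — statement counts differ, local variable names differ, but the computed results match everywhere.
Tracing base=-4, step=-2: original: delta=-6, then (min((step * step), min(delta, delta)) >= abs(base)) is false, then delta=-6, then returns -36 | revised: scale=-4, then delta=-6, then (min((step * step), min(delta, delta)) >= abs(base)) is false, then delta=-6, then returns -36 — matching result -36.
Every one of the 32 inputs gives matching results.
verdict: equivalent


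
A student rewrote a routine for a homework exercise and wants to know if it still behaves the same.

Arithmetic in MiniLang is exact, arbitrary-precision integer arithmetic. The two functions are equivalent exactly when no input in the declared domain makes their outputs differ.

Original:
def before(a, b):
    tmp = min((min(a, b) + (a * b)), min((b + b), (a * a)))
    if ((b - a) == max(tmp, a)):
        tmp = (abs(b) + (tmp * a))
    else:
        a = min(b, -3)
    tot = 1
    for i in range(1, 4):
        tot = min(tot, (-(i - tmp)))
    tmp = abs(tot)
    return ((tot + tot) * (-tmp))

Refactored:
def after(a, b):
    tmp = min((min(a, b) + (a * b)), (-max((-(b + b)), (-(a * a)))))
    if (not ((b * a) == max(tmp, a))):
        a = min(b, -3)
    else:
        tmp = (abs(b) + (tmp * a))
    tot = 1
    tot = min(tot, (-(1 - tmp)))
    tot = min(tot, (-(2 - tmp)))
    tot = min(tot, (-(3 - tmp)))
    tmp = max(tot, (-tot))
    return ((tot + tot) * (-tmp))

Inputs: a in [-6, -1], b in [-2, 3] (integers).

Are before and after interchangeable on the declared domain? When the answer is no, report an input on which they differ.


These are not equivalent — on a=-6, b=1 the outputs split (450 vs -2).
before: tmp := -12 | ((b - a) == max(tmp, a)): false | a := -3 | tot := 1 | iter i=1: | tot := -13 | iter i=2: | tot := -14 | iter i=3: | tot := -15 | tmp := 15 | result 450
after: tmp := -12 | (not ((b * a) == max(tmp, a))): false | tmp := 73 | tot := 1 | tot := 1 | tot := 1 | tot := 1 | tmp := 1 | result -2
verdict: not equivalent; witness: a=-6, b=1


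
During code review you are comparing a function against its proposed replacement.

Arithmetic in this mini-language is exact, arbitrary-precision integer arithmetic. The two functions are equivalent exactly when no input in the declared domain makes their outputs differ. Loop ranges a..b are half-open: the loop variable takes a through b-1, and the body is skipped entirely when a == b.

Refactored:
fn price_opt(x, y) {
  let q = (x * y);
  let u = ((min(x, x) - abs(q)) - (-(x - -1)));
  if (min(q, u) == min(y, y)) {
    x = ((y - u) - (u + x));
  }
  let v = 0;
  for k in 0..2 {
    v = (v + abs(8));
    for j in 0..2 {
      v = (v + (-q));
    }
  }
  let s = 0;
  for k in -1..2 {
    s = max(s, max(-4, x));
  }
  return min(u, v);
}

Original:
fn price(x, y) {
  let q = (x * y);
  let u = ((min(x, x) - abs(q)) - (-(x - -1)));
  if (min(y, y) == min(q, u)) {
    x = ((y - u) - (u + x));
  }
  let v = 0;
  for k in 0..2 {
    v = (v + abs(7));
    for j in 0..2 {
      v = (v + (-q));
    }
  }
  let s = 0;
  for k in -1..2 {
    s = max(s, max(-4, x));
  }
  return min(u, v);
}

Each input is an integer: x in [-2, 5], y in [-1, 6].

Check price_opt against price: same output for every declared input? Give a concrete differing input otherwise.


x=1, y=4 yields -2 from price but -1 from price_opt.
verdict: not equivalent; witness: x=1, y=4


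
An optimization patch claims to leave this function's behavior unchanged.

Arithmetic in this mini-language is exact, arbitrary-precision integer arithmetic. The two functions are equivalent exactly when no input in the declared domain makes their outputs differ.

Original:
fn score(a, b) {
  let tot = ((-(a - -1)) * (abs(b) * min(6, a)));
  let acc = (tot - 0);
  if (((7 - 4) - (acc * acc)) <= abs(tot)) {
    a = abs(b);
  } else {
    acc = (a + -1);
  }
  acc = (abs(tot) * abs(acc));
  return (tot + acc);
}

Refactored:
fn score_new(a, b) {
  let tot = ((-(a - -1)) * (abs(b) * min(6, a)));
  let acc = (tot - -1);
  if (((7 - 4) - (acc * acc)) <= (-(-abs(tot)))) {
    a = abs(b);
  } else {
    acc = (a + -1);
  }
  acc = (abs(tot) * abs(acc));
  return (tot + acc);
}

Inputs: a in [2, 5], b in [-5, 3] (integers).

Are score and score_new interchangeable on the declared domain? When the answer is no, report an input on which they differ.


Take a=2, b=-5.
score: tot becomes -30; next acc becomes -30; next (((7 - 4) - (acc * acc)) <= abs(tot)) evaluates to true; next a becomes 5; next acc becomes 900; next final value 870
score_new: tot becomes -30; next acc becomes -29; next (((7 - 4) - (acc * acc)) <= (-(-abs(tot)))) evaluates to true; next a becomes 5; next acc becomes 870; next final value 840
870 vs 840 — the two versions disagree here.
verdict: not equivalent; witness: a=2, b=-5


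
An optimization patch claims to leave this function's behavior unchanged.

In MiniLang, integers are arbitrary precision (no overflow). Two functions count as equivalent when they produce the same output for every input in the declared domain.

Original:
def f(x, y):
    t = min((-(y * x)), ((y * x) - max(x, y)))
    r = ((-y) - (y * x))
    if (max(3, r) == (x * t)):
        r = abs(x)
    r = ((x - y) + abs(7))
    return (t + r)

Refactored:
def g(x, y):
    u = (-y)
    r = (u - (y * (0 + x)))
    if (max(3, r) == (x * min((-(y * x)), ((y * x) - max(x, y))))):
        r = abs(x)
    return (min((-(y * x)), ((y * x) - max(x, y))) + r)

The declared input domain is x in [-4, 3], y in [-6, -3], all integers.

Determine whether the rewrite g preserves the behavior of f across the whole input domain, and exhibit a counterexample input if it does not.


Take x=-4, y=-6.
f: t = -24; r = -18; (max(3, r) == (x * t)) -> false; r = 9; return -15
g: u = 6; r = -18; (max(3, r) == (x * min((-(y * x)), ((y * x) - max(x, y))))) -> false; return -42
-15 vs -42 — the two versions disagree here.
verdict: not equivalent; witness: x=-4, y=-6


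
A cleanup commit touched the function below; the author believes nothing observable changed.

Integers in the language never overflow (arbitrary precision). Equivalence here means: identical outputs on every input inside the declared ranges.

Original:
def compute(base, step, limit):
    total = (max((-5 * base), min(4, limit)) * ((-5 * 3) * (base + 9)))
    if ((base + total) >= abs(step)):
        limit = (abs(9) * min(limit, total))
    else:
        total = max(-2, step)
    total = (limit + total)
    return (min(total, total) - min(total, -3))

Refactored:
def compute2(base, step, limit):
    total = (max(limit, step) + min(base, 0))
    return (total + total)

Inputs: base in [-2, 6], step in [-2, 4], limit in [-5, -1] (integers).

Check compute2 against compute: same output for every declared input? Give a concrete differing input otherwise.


Input base=-2, step=-2, limit=-5: 0 from compute versus -8 from compute2.
verdict: not equivalent; witness: base=-2, step=-2, limit=-5


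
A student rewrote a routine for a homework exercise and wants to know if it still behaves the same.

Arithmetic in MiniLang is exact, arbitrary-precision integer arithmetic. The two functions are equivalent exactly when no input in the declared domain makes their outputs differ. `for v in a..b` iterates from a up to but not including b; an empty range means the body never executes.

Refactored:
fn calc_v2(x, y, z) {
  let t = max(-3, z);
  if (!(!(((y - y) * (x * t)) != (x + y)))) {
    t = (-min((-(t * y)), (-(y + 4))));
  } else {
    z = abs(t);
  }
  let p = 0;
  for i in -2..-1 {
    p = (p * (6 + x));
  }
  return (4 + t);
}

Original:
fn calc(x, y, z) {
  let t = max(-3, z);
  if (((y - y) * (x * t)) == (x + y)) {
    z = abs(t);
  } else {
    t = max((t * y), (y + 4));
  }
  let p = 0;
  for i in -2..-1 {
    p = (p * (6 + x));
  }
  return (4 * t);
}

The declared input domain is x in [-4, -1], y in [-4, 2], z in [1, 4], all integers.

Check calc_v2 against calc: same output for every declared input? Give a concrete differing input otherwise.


On input x=-4, y=-4, z=1, calc returns 0 while calc_v2 returns 4.
verdict: not equivalent; witness: x=-4, y=-4, z=1


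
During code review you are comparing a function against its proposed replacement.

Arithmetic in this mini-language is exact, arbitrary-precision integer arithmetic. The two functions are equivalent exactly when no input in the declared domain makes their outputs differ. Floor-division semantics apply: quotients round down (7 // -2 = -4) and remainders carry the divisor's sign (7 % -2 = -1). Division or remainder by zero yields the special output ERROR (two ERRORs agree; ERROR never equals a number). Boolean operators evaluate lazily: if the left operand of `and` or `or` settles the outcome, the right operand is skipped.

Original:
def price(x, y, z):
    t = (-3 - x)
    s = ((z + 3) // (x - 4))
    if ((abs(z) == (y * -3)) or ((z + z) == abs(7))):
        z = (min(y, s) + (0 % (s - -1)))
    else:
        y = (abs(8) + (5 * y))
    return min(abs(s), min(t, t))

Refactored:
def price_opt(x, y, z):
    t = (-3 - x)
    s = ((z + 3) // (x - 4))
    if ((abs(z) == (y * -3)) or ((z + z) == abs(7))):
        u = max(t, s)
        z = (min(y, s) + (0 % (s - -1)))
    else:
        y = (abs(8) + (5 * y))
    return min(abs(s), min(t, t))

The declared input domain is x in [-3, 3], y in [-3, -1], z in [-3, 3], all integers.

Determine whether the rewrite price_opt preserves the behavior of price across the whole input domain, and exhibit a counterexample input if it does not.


Comparing the listings, the differences include: statement counts differ; also local variable names differ; also min/max/abs usage differs.
One worked example (x=1, y=-2, z=1) — price: t := -4 | s := -2 | ((abs(z) == (y * -3)) or ((z + z) == abs(7))): false | y := -2 | result -4; price_opt: t := -4 | s := -2 | ((abs(z) == (y * -3)) or ((z + z) == abs(7))): false | y := -2 | result -4; agreement on -4.
An exhaustive pass over the 147 declared inputs shows identical outputs.
verdict: equivalent


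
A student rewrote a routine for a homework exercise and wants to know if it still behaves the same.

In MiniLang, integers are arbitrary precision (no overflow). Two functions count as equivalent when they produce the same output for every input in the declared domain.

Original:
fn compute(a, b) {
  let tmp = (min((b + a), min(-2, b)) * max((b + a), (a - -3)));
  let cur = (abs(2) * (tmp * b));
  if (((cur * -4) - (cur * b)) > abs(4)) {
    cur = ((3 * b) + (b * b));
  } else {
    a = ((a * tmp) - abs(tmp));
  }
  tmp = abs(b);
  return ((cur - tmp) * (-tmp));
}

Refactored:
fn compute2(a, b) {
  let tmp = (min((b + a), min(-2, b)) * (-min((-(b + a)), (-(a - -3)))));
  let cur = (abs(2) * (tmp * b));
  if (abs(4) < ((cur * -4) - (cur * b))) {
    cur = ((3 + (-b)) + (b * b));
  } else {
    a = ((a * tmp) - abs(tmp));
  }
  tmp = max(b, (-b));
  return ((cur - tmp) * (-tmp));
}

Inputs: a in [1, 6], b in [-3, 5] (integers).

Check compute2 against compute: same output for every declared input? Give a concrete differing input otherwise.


Consider the input a=1, b=1.
compute: tmp := -8 | cur := -16 | (((cur * -4) - (cur * b)) > abs(4)): true | cur := 4 | tmp := 1 | result -3
compute2: tmp := -8 | cur := -16 | (abs(4) < ((cur * -4) - (cur * b))): true | cur := 3 | tmp := 1 | result -2
-3 against -2: the behavior changed.
verdict: not equivalent; witness: a=1, b=1


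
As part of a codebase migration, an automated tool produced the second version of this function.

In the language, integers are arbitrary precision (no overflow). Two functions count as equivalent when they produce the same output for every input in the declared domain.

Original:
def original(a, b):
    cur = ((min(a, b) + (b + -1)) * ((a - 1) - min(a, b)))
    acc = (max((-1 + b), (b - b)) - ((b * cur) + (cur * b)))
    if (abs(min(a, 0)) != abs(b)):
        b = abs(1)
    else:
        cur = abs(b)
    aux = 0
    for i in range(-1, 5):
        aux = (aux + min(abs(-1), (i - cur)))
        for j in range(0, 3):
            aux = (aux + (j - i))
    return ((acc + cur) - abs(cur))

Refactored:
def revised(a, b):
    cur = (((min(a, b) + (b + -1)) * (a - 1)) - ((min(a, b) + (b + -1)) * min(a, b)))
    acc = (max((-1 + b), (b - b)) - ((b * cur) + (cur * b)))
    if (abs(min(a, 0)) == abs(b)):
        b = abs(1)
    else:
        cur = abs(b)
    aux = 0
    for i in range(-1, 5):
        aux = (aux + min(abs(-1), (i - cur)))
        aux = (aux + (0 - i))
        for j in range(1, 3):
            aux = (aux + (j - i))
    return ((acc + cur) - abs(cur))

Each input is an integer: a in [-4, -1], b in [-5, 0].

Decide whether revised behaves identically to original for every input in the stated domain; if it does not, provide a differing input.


These are not equivalent — on a=-3, b=-5 the outputs split (-132 vs -110).
original: cur becomes -11; next acc becomes -110; next (abs(min(a, 0)) != abs(b)) evaluates to true; next b becomes 1; next aux becomes 0; next at i=-1:; next aux becomes 1; next at j=0:; next aux becomes 2; next at j=1:; next aux becomes 4; next at j=2:; next aux becomes 7; next at i=0:; next aux becomes 8; next at j=0:; next aux becomes 8; next at j=1:; next aux becomes 9; next at j=2:; next aux becomes 11; next at i=1:; next aux becomes 12; next at j=0:; next aux becomes 11; next at j=1:; next aux becomes 11; next at j=2:; next aux becomes 12; next at i=2:; next aux becomes 13; next at j=0:; next aux becomes 11; next at j=1:; next aux becomes 10; next at j=2:; next aux becomes 10; next at i=3:; next aux becomes 11; next at j=0:; next aux becomes 8; next at j=1:; next aux becomes 6; next at j=2:; next aux becomes 5; next at i=4:; next aux becomes 6; next at j=0:; next aux becomes 2; next at j=1:; next aux becomes -1; next at j=2:; next aux becomes -3; next final value -132
revised: cur becomes -11; next acc becomes -110; next (abs(min(a, 0)) == abs(b)) evaluates to false; next cur becomes 5; next aux becomes 0; next at i=-1:; next aux becomes -6; next aux becomes -5; next at j=1:; next aux becomes -3; next at j=2:; next aux becomes 0; next at i=0:; next aux becomes -5; next aux becomes -5; next at j=1:; next aux becomes -4; next at j=2:; next aux becomes -2; next at i=1:; next aux becomes -6; next aux becomes -7; next at j=1:; next aux becomes -7; next at j=2:; next aux becomes -6; next at i=2:; next aux becomes -9; next aux becomes -11; next at j=1:; next aux becomes -12; next at j=2:; next aux becomes -12; next at i=3:; next aux becomes -14; next aux becomes -17; next at j=1:; next aux becomes -19; next at j=2:; next aux becomes -20; next at i=4:; next aux becomes -21; next aux becomes -25; next at j=1:; next aux becomes -28; next at j=2:; next aux becomes -30; next final value -110
verdict: not equivalent; witness: a=-3, b=-5


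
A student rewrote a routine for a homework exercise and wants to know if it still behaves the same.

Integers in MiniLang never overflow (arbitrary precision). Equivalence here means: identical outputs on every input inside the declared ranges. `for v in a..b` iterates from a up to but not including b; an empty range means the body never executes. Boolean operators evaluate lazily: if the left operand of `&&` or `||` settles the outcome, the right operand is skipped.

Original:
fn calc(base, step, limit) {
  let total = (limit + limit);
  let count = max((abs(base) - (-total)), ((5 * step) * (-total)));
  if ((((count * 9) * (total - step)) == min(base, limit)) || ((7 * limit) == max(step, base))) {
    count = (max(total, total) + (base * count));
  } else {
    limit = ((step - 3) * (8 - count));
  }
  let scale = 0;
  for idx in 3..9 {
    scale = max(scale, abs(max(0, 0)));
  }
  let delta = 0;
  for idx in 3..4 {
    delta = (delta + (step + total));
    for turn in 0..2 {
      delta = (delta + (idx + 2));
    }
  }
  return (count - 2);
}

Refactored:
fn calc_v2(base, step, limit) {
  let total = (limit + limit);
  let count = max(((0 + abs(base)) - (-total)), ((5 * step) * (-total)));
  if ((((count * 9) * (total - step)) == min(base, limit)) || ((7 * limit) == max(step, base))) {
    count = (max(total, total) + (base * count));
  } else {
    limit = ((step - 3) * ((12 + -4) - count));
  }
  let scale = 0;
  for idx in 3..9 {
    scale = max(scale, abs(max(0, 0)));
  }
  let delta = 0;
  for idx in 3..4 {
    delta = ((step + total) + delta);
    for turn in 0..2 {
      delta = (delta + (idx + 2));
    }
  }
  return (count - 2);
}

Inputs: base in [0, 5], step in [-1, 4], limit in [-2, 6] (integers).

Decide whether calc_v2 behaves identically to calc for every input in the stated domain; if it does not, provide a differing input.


Reading the diff, among the changes: arithmetic usage differs, constant usage differs.
As a probe, take base=2, step=1, limit=2: calc runs total becomes 4; next count becomes 6; next ((((count * 9) * (total - step)) == min(base, limit)) || ((7 * limit) == max(step, base))) evaluates to false; next limit becomes -4; next scale becomes 0; next at idx=3:; next scale becomes 0; next at idx=4:; next scale becomes 0; next at idx=5:; next scale becomes 0; next at idx=6:; next scale becomes 0; next at idx=7:; next scale becomes 0; next at idx=8:; next scale becomes 0; next delta becomes 0; next at idx=3:; next delta becomes 5; next at turn=0:; next delta becomes 10; next at turn=1:; next delta becomes 15; next final value 4; calc_v2 runs total becomes 4; next count becomes 6; next ((((count * 9) * (total - step)) == min(base, limit)) || ((7 * limit) == max(step, base))) evaluates to false; next limit becomes -4; next scale becomes 0; next at idx=3:; next scale becomes 0; next at idx=4:; next scale becomes 0; next at idx=5:; next scale becomes 0; next at idx=6:; next scale becomes 0; next at idx=7:; next scale becomes 0; next at idx=8:; next scale becomes 0; next delta becomes 0; next at idx=3:; next delta becomes 5; next at turn=0:; next delta becomes 10; next at turn=1:; next delta becomes 15; next final value 4; both end at 4.
Checked all 324 inputs in the declared domain: the outputs agree on every one.
verdict: equivalent


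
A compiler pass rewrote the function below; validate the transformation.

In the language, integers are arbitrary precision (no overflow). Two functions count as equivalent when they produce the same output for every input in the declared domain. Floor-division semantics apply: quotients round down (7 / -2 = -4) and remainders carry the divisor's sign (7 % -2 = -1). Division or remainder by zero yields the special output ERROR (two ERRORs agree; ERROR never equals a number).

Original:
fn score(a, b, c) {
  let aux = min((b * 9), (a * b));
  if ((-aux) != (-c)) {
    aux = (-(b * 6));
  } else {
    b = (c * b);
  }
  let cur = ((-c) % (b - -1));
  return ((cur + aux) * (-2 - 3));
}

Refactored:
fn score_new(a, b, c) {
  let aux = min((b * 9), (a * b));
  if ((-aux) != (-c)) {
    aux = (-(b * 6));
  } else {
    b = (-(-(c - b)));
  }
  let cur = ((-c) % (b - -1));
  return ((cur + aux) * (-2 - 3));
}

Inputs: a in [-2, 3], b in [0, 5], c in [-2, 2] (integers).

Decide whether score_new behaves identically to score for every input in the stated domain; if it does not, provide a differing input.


There is a counterexample at a=-1, b=1, c=-1: ERROR on one side, 5 on the other.
score: aux := -1 | ((-aux) != (-c)): false | b := -1 | divide-by-zero, output ERROR
score_new: aux := -1 | ((-aux) != (-c)): false | b := -2 | cur := 0 | result 5
verdict: not equivalent; witness: a=-1, b=1, c=-1


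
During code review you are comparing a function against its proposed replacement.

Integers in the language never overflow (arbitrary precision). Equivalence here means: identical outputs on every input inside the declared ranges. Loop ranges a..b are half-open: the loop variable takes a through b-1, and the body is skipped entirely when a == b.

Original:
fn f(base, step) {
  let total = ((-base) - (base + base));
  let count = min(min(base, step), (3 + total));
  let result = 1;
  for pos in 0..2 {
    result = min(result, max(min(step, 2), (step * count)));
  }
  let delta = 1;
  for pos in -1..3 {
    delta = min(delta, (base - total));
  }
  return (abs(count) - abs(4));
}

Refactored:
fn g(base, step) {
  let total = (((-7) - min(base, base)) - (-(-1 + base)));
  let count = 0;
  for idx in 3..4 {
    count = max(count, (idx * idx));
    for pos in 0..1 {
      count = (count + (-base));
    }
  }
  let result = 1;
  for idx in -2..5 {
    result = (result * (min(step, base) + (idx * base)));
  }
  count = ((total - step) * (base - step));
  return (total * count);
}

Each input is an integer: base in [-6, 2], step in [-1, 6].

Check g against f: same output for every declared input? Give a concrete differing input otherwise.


Take base=-6, step=-1.
f: total becomes 18; next count becomes -6; next result becomes 1; next at pos=0:; next result becomes 1; next at pos=1:; next result becomes 1; next delta becomes 1; next at pos=-1:; next delta becomes -24; next at pos=0:; next delta becomes -24; next at pos=1:; next delta becomes -24; next at pos=2:; next delta becomes -24; next final value 2
g: total becomes -8; next count becomes 0; next at idx=3:; next count becomes 9; next at pos=0:; next count becomes 15; next result becomes 1; next at idx=-2:; next result becomes 6; next at idx=-1:; next result becomes 0; next at idx=0:; next result becomes 0; next at idx=1:; next result becomes 0; next at idx=2:; next result becomes 0; next at idx=3:; next result becomes 0; next at idx=4:; next result becomes 0; next count becomes 35; next final value -280
2 != -280, so the rewrite changes behavior.
verdict: not equivalent; witness: base=-6, step=-1
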